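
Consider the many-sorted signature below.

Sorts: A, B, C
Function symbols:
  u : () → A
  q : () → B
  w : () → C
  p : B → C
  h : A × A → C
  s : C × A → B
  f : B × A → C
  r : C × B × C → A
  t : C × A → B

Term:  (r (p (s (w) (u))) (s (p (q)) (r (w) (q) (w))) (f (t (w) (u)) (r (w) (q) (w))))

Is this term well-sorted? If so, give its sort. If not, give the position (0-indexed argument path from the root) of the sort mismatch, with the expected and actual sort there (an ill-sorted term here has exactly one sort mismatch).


      (w) : C
      (u) : A
    (s (w) (u)) : B
  (p (s (w) (u))) : C
      (q) : B
    (p (q)) : C
      (w) : C
      (q) : B
      (w) : C
    (r (w) (q) (w)) : A
  (s (p (q)) (r (w) (q) (w))) : B
      (w) : C
      (u) : A
    (t (w) (u)) : B
      (w) : C
      (q) : B
      (w) : C
    (r (w) (q) (w)) : A
  (f (t (w) (u)) (r (w) (q) (w))) : C
(r (p (s (w) (u))) (s (p (q)) (r (w) (q) (w))) (f (t (w) (u)) (r (w) (q) (w)))) : A

well-sorted; sort = A


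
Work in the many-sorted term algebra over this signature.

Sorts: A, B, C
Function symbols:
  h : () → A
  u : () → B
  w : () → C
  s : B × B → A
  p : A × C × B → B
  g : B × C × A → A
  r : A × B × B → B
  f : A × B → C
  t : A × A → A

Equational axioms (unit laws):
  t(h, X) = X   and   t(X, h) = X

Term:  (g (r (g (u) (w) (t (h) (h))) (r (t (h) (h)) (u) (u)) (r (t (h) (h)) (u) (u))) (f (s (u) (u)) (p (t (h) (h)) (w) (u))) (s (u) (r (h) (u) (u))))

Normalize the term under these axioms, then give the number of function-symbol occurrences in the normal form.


size = 28

1. (g (r (g (u) (w) (t (h) (h))) (r (t (h) (h)) (u) (u)) (r (t (h) (h)) (u) (u))) (f (s (u) (u)) (p (t (h) (h)) (w) (u))) (s (u) (r (h) (u) (u))))  →  (g (r (g (u) (w) (h)) (r (t (h) (h)) (u) (u)) (r (t (h) (h)) (u) (u))) (f (s (u) (u)) (p (t (h) (h)) (w) (u))) (s (u) (r (h) (u) (u))))
2. (g (r (g (u) (w) (h)) (r (t (h) (h)) (u) (u)) (r (t (h) (h)) (u) (u))) (f (s (u) (u)) (p (t (h) (h)) (w) (u))) (s (u) (r (h) (u) (u))))  →  (g (r (g (u) (w) (h)) (r (h) (u) (u)) (r (t (h) (h)) (u) (u))) (f (s (u) (u)) (p (t (h) (h)) (w) (u))) (s (u) (r (h) (u) (u))))
3. (g (r (g (u) (w) (h)) (r (h) (u) (u)) (r (t (h) (h)) (u) (u))) (f (s (u) (u)) (p (t (h) (h)) (w) (u))) (s (u) (r (h) (u) (u))))  →  (g (r (g (u) (w) (h)) (r (h) (u) (u)) (r (h) (u) (u))) (f (s (u) (u)) (p (t (h) (h)) (w) (u))) (s (u) (r (h) (u) (u))))
4. (g (r (g (u) (w) (h)) (r (h) (u) (u)) (r (h) (u) (u))) (f (s (u) (u)) (p (t (h) (h)) (w) (u))) (s (u) (r (h) (u) (u))))  →  (g (r (g (u) (w) (h)) (r (h) (u) (u)) (r (h) (u) (u))) (f (s (u) (u)) (p (h) (w) (u))) (s (u) (r (h) (u) (u))))
normal form: (g (r (g (u) (w) (h)) (r (h) (u) (u)) (r (h) (u) (u))) (f (s (u) (u)) (p (h) (w) (u))) (s (u) (r (h) (u) (u))))


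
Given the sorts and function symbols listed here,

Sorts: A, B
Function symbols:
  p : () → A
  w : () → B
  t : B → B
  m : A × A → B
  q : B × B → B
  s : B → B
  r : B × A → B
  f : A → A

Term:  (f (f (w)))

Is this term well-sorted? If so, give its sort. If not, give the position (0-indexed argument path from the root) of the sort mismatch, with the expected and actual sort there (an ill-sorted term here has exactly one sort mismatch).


ill-sorted at position [0, 0]: expected A, got B

    (w) : B
  (f (w)) : ✗ arg 0 at [0, 0] has sort B, expected A


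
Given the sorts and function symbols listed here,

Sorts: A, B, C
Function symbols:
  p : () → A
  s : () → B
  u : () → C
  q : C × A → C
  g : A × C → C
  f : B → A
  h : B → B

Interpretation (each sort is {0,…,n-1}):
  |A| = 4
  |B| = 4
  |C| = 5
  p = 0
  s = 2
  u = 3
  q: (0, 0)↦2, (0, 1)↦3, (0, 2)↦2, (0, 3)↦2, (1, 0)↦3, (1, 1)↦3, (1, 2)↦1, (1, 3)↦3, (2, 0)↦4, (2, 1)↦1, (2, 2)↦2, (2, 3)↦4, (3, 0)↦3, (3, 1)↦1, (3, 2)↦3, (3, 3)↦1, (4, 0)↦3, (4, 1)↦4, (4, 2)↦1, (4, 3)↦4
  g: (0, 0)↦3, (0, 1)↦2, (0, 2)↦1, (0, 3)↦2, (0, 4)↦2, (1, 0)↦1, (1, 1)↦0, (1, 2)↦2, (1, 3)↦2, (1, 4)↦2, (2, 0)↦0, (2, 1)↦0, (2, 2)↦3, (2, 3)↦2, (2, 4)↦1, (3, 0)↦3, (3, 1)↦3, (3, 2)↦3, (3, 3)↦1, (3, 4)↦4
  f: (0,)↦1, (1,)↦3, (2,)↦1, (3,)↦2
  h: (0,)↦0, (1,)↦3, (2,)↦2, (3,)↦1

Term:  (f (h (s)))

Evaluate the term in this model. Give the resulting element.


  s = 2
  (h (s)) = h(2,) = 2
  (f (h (s))) = f(2,) = 1

value = 1


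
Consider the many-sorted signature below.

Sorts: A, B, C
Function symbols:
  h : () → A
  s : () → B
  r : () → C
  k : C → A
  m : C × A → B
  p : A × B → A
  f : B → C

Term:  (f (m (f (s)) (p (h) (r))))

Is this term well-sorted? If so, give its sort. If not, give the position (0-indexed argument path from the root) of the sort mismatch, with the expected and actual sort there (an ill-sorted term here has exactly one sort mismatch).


ill-sorted at position [0, 1, 1]: expected B, got C

      (s) : B
    (f (s)) : C
      (h) : A
      (r) : C
    (p (h) (r)) : ✗ arg 1 at [0, 1, 1] has sort C, expected B


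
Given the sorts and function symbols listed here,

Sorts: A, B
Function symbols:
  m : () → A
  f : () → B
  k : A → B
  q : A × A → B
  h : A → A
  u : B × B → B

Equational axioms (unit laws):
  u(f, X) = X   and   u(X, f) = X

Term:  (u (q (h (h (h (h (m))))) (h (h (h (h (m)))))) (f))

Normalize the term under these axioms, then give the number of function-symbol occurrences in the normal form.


1. (u (q (h (h (h (h (m))))) (h (h (h (h (m)))))) (f))  →  (q (h (h (h (h (m))))) (h (h (h (h (m))))))
normal form: (q (h (h (h (h (m))))) (h (h (h (h (m))))))

size = 11


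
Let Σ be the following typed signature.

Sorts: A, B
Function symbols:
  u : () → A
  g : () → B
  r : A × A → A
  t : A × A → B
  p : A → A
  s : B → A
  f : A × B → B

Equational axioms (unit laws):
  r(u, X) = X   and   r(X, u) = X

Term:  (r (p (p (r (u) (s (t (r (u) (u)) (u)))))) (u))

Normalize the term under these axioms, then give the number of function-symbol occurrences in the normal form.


size = 6

1. (r (p (p (r (u) (s (t (r (u) (u)) (u)))))) (u))  →  (p (p (r (u) (s (t (r (u) (u)) (u))))))
2. (p (p (r (u) (s (t (r (u) (u)) (u))))))  →  (p (p (s (t (r (u) (u)) (u)))))
3. (p (p (s (t (r (u) (u)) (u)))))  →  (p (p (s (t (u) (u)))))
normal form: (p (p (s (t (u) (u)))))


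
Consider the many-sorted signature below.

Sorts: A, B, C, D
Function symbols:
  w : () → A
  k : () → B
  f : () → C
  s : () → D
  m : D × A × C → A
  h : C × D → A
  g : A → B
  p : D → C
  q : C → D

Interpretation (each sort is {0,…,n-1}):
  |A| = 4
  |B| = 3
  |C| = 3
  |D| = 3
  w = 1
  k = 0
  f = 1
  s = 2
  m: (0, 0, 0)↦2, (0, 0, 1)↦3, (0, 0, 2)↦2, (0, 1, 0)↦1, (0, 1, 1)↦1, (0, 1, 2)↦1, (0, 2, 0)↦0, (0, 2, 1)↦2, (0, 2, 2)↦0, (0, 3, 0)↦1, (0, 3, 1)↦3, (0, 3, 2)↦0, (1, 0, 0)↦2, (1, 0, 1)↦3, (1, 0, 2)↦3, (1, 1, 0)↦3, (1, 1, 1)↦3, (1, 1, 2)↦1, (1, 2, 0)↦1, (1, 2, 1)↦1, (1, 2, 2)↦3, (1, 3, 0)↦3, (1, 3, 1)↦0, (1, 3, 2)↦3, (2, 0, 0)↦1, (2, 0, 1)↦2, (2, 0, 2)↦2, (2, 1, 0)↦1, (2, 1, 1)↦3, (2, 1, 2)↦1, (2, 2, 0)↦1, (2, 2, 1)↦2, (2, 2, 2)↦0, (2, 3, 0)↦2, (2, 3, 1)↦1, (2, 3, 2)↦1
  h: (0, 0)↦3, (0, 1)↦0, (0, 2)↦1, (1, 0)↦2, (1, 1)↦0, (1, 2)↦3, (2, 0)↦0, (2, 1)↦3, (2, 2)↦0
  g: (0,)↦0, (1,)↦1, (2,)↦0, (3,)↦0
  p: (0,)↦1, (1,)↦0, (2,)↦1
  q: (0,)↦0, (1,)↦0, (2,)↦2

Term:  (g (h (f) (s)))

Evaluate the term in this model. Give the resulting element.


  f = 1
  s = 2
  (h (f) (s)) = h(1, 2) = 3
  (g (h (f) (s))) = g(3,) = 0

value = 0


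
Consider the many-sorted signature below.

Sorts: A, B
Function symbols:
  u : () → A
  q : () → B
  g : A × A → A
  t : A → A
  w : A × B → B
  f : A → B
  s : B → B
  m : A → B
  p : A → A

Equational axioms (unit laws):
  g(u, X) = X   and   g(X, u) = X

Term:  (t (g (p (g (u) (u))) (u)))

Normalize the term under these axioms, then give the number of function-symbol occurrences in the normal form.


1. (t (g (p (g (u) (u))) (u)))  →  (t (p (g (u) (u))))
2. (t (p (g (u) (u))))  →  (t (p (u)))
normal form: (t (p (u)))

size = 3


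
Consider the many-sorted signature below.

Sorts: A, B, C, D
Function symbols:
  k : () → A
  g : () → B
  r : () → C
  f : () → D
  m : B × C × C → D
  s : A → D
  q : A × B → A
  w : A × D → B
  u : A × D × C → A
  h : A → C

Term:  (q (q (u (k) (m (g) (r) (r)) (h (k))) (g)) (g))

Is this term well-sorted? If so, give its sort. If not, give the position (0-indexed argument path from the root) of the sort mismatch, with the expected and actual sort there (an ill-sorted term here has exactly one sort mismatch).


well-sorted; sort = A

      (k) : A
        (g) : B
        (r) : C
        (r) : C
      (m (g) (r) (r)) : D
        (k) : A
      (h (k)) : C
    (u (k) (m (g) (r) (r)) (h (k))) : A
    (g) : B
  (q (u (k) (m (g) (r) (r)) (h (k))) (g)) : A
  (g) : B
(q (q (u (k) (m (g) (r) (r)) (h (k))) (g)) (g)) : A


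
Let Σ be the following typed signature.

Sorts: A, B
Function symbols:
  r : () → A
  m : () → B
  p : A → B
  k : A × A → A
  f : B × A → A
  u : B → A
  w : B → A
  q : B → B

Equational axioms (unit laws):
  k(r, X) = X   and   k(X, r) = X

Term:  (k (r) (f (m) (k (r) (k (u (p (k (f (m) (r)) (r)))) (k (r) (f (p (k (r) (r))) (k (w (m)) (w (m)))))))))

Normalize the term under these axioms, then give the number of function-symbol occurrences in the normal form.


1. (k (r) (f (m) (k (r) (k (u (p (k (f (m) (r)) (r)))) (k (r) (f (p (k (r) (r))) (k (w (m)) (w (m)))))))))  →  (f (m) (k (r) (k (u (p (k (f (m) (r)) (r)))) (k (r) (f (p (k (r) (r))) (k (w (m)) (w (m))))))))
2. (f (m) (k (r) (k (u (p (k (f (m) (r)) (r)))) (k (r) (f (p (k (r) (r))) (k (w (m)) (w (m))))))))  →  (f (m) (k (u (p (k (f (m) (r)) (r)))) (k (r) (f (p (k (r) (r))) (k (w (m)) (w (m)))))))
3. (f (m) (k (u (p (k (f (m) (r)) (r)))) (k (r) (f (p (k (r) (r))) (k (w (m)) (w (m)))))))  →  (f (m) (k (u (p (f (m) (r)))) (k (r) (f (p (k (r) (r))) (k (w (m)) (w (m)))))))
4. (f (m) (k (u (p (f (m) (r)))) (k (r) (f (p (k (r) (r))) (k (w (m)) (w (m)))))))  →  (f (m) (k (u (p (f (m) (r)))) (f (p (k (r) (r))) (k (w (m)) (w (m))))))
5. (f (m) (k (u (p (f (m) (r)))) (f (p (k (r) (r))) (k (w (m)) (w (m))))))  →  (f (m) (k (u (p (f (m) (r)))) (f (p (r)) (k (w (m)) (w (m))))))
normal form: (f (m) (k (u (p (f (m) (r)))) (f (p (r)) (k (w (m)) (w (m))))))

size = 16


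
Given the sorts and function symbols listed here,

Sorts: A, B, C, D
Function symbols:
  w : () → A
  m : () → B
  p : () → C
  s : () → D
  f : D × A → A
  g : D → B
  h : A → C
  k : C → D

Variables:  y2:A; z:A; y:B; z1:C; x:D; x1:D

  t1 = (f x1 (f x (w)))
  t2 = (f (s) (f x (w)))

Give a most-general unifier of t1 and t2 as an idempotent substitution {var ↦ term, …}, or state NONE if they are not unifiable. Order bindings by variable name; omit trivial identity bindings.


{x1 ↦ (s)}


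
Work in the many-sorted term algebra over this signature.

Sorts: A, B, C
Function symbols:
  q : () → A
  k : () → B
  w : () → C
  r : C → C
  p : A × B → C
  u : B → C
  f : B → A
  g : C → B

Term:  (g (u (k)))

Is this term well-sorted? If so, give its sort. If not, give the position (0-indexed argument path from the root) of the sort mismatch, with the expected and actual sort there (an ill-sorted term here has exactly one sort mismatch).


well-sorted; sort = B

    (k) : B
  (u (k)) : C
(g (u (k))) : B


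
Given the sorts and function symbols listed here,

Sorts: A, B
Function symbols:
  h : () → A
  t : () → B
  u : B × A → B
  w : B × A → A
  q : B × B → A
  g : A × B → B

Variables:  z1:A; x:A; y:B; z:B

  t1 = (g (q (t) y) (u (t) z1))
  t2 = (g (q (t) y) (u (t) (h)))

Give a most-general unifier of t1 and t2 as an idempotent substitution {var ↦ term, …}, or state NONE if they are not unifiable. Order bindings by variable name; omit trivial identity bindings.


{z1 ↦ (h)}


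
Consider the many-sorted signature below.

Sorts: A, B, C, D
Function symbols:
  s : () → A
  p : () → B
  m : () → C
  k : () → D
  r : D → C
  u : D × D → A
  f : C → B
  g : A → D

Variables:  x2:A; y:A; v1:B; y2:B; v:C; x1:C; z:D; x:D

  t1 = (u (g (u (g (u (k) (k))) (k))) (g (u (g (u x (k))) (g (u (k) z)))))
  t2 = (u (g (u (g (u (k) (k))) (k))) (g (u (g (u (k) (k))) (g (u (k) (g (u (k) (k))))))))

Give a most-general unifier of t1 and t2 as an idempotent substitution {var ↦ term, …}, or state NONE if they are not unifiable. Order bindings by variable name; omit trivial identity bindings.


{x ↦ (k), z ↦ (g (u (k) (k)))}


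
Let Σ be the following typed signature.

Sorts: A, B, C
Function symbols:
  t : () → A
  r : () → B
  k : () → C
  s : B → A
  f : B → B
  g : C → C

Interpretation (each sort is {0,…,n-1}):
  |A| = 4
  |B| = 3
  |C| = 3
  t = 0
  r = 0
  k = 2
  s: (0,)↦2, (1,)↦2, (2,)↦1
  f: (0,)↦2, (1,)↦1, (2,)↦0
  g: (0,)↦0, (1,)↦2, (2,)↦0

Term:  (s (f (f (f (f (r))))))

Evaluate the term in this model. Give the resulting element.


value = 2

  r = 0
  (f (r)) = f(0,) = 2
  (f (f (r))) = f(2,) = 0
  (f (f (f (r)))) = f(0,) = 2
  (f (f (f (f (r))))) = f(2,) = 0
  (s (f (f (f (f (r)))))) = s(0,) = 2


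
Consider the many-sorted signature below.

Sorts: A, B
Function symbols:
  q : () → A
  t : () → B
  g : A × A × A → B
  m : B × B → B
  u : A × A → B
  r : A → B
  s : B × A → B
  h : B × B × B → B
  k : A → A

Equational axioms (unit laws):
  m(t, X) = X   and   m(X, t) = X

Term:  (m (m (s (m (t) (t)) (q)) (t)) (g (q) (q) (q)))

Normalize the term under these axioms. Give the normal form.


normal form = (m (s (t) (q)) (g (q) (q) (q)))

1. (m (m (s (m (t) (t)) (q)) (t)) (g (q) (q) (q)))  →  (m (s (m (t) (t)) (q)) (g (q) (q) (q)))
2. (m (s (m (t) (t)) (q)) (g (q) (q) (q)))  →  (m (s (t) (q)) (g (q) (q) (q)))


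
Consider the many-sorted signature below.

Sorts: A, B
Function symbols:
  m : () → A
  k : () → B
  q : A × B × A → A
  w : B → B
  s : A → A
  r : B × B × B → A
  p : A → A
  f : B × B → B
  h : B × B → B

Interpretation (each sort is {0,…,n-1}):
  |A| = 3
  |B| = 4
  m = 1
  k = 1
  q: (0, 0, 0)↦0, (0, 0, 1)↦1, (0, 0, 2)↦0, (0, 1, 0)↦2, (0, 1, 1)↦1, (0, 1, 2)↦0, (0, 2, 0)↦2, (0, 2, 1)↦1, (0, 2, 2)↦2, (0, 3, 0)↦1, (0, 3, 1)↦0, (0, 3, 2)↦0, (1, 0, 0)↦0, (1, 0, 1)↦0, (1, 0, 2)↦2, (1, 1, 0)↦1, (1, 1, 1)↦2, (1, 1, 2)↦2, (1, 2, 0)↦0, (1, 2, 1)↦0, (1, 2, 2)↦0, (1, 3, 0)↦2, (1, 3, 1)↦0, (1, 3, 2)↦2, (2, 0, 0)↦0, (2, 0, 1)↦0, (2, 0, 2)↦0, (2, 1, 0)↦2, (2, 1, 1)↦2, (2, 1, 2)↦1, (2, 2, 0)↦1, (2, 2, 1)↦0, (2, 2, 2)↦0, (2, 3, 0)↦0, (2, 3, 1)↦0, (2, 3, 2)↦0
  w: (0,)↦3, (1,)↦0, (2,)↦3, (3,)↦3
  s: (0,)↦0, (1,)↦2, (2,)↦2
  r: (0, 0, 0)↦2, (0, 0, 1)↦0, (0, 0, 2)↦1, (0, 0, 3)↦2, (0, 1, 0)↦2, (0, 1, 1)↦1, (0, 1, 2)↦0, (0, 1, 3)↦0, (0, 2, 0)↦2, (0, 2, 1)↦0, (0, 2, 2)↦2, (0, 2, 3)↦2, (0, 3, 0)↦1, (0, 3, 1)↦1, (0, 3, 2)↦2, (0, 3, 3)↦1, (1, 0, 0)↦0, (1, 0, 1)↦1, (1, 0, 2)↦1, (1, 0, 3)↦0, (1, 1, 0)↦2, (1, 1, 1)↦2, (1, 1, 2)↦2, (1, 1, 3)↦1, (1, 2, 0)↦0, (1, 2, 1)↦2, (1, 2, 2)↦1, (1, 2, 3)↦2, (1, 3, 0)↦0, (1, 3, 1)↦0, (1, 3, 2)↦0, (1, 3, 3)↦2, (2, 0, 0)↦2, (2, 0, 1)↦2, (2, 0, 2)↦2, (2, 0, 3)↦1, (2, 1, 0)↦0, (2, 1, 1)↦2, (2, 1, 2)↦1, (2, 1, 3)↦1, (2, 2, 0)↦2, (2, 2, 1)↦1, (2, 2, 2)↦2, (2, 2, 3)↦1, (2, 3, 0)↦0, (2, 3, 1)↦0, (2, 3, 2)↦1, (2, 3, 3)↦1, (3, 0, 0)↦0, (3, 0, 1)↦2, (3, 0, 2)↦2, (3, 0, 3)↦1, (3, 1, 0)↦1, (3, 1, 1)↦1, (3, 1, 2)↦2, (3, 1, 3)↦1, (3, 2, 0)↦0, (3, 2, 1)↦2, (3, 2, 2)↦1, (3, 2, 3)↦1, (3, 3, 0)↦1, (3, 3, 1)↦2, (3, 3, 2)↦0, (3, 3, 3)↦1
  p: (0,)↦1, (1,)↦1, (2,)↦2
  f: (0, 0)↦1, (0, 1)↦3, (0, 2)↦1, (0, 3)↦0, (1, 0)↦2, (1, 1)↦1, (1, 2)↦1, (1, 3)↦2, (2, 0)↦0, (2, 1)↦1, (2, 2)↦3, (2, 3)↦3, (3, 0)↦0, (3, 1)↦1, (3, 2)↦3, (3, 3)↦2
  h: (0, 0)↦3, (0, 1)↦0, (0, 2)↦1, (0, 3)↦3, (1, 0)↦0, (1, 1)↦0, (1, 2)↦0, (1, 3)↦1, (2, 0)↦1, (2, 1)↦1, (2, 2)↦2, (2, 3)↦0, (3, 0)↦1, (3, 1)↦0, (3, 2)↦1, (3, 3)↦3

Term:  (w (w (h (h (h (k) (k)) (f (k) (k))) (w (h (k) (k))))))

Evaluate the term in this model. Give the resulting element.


value = 3

  k = 1
  k = 1
  (h (k) (k)) = h(1, 1) = 0
  k = 1
  k = 1
  (f (k) (k)) = f(1, 1) = 1
  (h (h (k) (k)) (f (k) (k))) = h(0, 1) = 0
  k = 1
  k = 1
  (h (k) (k)) = h(1, 1) = 0
  (w (h (k) (k))) = w(0,) = 3
  (h (h (h (k) (k)) (f (k) (k))) (w (h (k) (k)))) = h(0, 3) = 3
  (w (h (h (h (k) (k)) (f (k) (k))) (w (h (k) (k))))) = w(3,) = 3
  (w (w (h (h (h (k) (k)) (f (k) (k))) (w (h (k) (k)))))) = w(3,) = 3


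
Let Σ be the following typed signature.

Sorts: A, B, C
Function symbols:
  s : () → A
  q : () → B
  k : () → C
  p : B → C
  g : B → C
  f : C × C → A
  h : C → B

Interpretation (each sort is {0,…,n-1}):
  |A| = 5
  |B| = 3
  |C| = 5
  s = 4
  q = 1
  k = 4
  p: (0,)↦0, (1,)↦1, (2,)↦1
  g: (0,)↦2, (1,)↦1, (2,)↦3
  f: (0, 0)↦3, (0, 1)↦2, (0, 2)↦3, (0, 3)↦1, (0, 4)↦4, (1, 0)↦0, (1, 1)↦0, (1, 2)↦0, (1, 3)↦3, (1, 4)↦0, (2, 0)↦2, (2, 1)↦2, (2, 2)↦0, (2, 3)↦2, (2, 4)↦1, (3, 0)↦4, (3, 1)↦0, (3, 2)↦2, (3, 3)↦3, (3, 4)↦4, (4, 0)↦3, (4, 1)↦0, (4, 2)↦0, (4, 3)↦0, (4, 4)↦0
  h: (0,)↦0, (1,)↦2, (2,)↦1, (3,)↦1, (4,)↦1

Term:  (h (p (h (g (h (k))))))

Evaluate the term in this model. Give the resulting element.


  k = 4
  (h (k)) = h(4,) = 1
  (g (h (k))) = g(1,) = 1
  (h (g (h (k)))) = h(1,) = 2
  (p (h (g (h (k))))) = p(2,) = 1
  (h (p (h (g (h (k)))))) = h(1,) = 2

value = 2


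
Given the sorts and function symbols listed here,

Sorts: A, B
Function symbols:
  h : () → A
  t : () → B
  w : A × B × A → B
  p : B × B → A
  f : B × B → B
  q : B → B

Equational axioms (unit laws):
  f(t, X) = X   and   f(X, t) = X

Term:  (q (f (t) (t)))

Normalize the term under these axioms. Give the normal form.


normal form = (q (t))

1. (q (f (t) (t)))  →  (q (t))


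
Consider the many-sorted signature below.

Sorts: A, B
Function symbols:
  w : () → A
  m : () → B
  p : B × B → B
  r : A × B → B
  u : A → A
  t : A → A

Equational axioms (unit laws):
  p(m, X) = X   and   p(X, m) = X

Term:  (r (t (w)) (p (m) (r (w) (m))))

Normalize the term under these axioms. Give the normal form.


1. (r (t (w)) (p (m) (r (w) (m))))  →  (r (t (w)) (r (w) (m)))

normal form = (r (t (w)) (r (w) (m)))


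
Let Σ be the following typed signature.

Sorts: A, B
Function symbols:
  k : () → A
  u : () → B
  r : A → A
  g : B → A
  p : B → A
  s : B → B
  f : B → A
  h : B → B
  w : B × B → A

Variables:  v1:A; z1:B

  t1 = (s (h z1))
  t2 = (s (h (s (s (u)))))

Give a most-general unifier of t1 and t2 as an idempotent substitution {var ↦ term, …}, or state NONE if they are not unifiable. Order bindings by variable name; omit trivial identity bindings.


{z1 ↦ (s (s (u)))}


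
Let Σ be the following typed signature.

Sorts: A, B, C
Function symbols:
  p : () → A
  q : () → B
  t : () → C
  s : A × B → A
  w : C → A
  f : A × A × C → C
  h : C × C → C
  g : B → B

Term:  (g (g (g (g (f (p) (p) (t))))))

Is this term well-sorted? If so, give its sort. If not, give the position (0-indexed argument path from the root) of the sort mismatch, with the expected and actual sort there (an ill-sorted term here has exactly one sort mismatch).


          (p) : A
          (p) : A
          (t) : C
        (f (p) (p) (t)) : C
      (g (f (p) (p) (t))) : ✗ arg 0 at [0, 0, 0, 0] has sort C, expected B

ill-sorted at position [0, 0, 0, 0]: expected B, got C


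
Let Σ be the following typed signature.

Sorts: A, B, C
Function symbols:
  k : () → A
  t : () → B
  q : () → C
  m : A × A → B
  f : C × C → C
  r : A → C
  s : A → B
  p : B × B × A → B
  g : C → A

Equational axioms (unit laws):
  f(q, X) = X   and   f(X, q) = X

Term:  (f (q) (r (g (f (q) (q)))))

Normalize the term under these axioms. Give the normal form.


1. (f (q) (r (g (f (q) (q)))))  →  (r (g (f (q) (q))))
2. (r (g (f (q) (q))))  →  (r (g (q)))

normal form = (r (g (q)))


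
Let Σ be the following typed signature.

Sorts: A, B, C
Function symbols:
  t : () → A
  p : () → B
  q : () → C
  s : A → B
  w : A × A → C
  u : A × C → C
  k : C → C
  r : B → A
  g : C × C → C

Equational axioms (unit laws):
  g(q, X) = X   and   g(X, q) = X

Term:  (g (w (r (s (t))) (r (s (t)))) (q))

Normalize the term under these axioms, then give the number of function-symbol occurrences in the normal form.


size = 7

1. (g (w (r (s (t))) (r (s (t)))) (q))  →  (w (r (s (t))) (r (s (t))))
normal form: (w (r (s (t))) (r (s (t))))


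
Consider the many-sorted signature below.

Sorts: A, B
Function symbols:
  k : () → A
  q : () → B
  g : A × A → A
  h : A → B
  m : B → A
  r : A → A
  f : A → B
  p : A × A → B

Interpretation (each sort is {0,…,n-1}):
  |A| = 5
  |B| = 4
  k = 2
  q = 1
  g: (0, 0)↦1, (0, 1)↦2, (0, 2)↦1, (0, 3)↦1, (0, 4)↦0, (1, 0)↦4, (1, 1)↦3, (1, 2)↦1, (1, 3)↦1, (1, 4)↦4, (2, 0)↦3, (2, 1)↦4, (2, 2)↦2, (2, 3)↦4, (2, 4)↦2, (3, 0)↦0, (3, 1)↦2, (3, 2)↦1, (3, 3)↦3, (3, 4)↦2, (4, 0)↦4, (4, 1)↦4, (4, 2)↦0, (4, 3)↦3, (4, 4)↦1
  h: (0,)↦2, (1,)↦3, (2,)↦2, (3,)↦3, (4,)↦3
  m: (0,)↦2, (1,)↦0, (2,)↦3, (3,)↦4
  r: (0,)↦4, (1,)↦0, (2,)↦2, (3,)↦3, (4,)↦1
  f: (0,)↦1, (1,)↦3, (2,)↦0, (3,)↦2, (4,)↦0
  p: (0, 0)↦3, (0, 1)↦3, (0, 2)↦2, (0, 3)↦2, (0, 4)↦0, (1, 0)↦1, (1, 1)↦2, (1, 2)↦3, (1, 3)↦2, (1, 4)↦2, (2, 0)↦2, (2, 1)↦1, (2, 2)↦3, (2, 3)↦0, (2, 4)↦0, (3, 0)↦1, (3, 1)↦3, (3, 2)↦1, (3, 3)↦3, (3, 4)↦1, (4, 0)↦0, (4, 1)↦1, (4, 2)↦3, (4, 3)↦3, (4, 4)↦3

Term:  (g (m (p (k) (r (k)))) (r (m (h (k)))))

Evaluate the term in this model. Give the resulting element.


value = 3

  k = 2
  k = 2
  (r (k)) = r(2,) = 2
  (p (k) (r (k))) = p(2, 2) = 3
  (m (p (k) (r (k)))) = m(3,) = 4
  k = 2
  (h (k)) = h(2,) = 2
  (m (h (k))) = m(2,) = 3
  (r (m (h (k)))) = r(3,) = 3
  (g (m (p (k) (r (k)))) (r (m (h (k))))) = g(4, 3) = 3


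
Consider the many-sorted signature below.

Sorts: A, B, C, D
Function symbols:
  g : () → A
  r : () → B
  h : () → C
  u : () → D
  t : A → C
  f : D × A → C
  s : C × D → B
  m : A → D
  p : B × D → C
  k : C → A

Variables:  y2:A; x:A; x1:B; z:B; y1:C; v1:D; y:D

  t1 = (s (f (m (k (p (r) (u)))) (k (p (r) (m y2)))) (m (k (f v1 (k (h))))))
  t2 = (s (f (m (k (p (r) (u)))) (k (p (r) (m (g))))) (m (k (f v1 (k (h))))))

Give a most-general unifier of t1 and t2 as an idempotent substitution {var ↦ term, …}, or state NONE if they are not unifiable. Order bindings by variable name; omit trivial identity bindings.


{y2 ↦ (g)}


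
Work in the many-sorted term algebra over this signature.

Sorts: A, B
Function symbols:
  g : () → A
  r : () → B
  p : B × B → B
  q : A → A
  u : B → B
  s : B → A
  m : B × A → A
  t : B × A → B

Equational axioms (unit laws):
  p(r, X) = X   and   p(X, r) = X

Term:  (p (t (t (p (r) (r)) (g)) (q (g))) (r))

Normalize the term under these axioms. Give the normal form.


normal form = (t (t (r) (g)) (q (g)))

1. (p (t (t (p (r) (r)) (g)) (q (g))) (r))  →  (t (t (p (r) (r)) (g)) (q (g)))
2. (t (t (p (r) (r)) (g)) (q (g)))  →  (t (t (r) (g)) (q (g)))


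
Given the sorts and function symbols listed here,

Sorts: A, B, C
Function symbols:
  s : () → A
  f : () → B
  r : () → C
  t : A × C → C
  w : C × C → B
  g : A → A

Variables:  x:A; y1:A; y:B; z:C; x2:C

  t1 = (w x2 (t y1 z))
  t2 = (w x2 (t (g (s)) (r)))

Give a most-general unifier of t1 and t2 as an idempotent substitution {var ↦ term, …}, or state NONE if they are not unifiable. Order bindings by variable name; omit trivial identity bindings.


{y1 ↦ (g (s)), z ↦ (r)}


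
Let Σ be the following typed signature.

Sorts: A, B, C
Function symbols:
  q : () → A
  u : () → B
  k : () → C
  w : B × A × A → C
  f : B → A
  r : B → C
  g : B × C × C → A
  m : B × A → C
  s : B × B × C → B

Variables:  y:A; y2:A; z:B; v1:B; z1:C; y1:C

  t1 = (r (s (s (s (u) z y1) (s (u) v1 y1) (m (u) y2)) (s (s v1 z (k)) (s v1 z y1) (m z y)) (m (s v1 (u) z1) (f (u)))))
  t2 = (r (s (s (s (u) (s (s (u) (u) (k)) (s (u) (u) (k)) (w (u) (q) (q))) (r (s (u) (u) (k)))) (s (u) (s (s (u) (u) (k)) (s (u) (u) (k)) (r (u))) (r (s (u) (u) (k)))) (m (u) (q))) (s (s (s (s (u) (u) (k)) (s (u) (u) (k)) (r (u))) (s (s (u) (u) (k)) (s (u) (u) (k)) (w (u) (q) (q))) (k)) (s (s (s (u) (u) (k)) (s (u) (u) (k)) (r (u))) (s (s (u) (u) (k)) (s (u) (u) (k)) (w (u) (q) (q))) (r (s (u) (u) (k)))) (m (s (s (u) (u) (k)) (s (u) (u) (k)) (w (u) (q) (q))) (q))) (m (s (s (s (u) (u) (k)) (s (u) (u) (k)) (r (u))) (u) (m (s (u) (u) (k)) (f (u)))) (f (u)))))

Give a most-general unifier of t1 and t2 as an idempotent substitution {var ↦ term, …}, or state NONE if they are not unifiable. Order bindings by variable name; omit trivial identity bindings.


{v1 ↦ (s (s (u) (u) (k)) (s (u) (u) (k)) (r (u))), y ↦ (q), y1 ↦ (r (s (u) (u) (k))), y2 ↦ (q), z ↦ (s (s (u) (u) (k)) (s (u) (u) (k)) (w (u) (q) (q))), z1 ↦ (m (s (u) (u) (k)) (f (u)))}


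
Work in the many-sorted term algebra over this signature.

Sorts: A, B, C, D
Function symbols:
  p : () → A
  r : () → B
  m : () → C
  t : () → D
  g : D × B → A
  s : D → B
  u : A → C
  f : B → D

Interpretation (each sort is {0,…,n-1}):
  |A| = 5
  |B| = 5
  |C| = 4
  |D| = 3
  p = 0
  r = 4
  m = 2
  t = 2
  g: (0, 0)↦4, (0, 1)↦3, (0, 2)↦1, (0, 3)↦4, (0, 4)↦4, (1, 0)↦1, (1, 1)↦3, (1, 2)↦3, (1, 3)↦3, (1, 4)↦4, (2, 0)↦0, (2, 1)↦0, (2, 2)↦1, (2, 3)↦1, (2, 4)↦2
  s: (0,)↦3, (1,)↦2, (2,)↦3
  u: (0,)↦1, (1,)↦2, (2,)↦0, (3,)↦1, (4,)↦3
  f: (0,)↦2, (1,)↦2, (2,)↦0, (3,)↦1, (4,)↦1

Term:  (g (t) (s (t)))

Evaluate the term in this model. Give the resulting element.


value = 1

  t = 2
  t = 2
  (s (t)) = s(2,) = 3
  (g (t) (s (t))) = g(2, 3) = 1


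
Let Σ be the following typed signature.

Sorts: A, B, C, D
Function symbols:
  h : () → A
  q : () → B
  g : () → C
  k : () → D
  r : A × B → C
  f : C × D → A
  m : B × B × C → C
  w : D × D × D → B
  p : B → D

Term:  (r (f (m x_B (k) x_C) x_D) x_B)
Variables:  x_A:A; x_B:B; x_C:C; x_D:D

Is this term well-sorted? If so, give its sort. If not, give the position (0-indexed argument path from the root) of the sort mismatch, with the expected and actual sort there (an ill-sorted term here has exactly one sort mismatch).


      x_B : B
      (k) : D
      x_C : C
    (m x_B (k) x_C) : ✗ arg 1 at [0, 0, 1] has sort D, expected B
    x_D : D
  x_B : B

ill-sorted at position [0, 0, 1]: expected B, got D


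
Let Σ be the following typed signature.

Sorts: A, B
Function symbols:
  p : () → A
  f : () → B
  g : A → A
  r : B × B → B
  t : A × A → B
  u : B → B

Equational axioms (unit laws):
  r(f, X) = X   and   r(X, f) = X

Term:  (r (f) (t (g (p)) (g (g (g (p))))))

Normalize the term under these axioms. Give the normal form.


1. (r (f) (t (g (p)) (g (g (g (p))))))  →  (t (g (p)) (g (g (g (p)))))

normal form = (t (g (p)) (g (g (g (p)))))


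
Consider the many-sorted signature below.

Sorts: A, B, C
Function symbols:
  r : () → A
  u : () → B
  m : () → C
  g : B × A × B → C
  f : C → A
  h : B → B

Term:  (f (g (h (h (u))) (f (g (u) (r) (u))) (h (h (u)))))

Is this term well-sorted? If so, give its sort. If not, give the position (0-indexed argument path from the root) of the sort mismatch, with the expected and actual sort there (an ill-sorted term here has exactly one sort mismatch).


well-sorted; sort = A

        (u) : B
      (h (u)) : B
    (h (h (u))) : B
        (u) : B
        (r) : A
        (u) : B
      (g (u) (r) (u)) : C
    (f (g (u) (r) (u))) : A
        (u) : B
      (h (u)) : B
    (h (h (u))) : B
  (g (h (h (u))) (f (g (u) (r) (u))) (h (h (u)))) : C
(f (g (h (h (u))) (f (g (u) (r) (u))) (h (h (u))))) : A


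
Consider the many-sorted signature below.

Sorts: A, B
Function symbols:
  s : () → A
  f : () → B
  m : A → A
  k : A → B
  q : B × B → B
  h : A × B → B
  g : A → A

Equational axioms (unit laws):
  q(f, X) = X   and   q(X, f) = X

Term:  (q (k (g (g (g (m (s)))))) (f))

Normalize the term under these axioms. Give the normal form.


1. (q (k (g (g (g (m (s)))))) (f))  →  (k (g (g (g (m (s))))))

normal form = (k (g (g (g (m (s))))))


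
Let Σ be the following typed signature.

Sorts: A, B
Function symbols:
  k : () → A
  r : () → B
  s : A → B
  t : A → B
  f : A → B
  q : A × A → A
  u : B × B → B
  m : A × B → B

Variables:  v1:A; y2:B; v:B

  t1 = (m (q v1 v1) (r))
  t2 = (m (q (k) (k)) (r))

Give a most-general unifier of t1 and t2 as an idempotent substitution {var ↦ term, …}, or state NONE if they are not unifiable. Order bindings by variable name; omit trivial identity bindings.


{v1 ↦ (k)}


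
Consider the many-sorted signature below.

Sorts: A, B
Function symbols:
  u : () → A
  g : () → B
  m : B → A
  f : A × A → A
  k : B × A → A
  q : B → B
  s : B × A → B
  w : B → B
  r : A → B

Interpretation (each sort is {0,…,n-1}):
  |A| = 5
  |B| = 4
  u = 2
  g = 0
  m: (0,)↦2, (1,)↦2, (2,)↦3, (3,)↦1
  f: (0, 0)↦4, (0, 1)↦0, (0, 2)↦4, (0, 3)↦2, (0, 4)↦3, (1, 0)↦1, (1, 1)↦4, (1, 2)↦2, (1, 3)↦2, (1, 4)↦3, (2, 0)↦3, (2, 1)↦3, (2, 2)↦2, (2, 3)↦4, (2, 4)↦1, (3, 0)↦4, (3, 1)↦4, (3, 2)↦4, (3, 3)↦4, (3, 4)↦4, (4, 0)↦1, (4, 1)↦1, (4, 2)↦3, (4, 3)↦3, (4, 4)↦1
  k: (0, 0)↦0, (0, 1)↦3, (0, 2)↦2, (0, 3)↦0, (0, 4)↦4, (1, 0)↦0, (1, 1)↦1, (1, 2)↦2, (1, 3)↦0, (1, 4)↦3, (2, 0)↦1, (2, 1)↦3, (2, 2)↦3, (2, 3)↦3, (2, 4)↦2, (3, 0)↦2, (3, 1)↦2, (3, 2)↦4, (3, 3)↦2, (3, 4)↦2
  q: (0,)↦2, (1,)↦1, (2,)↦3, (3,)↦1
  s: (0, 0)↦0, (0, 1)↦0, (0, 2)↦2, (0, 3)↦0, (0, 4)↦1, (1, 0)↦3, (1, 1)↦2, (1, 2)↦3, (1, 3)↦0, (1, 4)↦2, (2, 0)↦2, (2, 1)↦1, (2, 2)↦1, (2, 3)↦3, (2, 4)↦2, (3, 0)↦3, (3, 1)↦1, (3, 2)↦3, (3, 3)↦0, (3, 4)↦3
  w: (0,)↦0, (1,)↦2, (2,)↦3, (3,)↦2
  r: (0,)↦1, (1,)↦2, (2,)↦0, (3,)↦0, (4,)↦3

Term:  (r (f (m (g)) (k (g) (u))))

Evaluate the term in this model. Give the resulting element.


  g = 0
  (m (g)) = m(0,) = 2
  g = 0
  u = 2
  (k (g) (u)) = k(0, 2) = 2
  (f (m (g)) (k (g) (u))) = f(2, 2) = 2
  (r (f (m (g)) (k (g) (u)))) = r(2,) = 0

value = 0


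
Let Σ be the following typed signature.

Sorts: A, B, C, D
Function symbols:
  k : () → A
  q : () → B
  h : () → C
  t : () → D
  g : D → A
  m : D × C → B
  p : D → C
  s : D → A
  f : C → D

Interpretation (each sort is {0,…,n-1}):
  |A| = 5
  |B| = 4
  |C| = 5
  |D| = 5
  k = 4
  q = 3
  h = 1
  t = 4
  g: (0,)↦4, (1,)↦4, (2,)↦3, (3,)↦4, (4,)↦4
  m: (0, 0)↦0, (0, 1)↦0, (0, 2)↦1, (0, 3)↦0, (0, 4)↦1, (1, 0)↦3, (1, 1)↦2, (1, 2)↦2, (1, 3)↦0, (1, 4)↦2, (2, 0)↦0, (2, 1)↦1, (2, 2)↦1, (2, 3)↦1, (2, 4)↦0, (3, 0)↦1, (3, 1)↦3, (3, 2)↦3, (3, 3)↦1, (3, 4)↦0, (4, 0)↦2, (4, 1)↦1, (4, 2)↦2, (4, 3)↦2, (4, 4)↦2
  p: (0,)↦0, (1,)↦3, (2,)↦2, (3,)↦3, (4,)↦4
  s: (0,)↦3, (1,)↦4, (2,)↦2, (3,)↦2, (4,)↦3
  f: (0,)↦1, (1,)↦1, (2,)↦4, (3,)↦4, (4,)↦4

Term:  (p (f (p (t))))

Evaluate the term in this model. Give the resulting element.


  t = 4
  (p (t)) = p(4,) = 4
  (f (p (t))) = f(4,) = 4
  (p (f (p (t)))) = p(4,) = 4

value = 4


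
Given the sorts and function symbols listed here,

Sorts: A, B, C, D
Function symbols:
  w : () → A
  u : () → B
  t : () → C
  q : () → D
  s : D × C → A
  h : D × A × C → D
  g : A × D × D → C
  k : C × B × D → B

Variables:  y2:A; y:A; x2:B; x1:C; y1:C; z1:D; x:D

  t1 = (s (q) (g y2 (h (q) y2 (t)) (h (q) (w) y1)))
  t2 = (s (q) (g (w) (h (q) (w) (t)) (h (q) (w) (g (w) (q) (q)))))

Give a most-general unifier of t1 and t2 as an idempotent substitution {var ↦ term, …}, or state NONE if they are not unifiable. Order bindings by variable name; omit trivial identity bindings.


{y1 ↦ (g (w) (q) (q)), y2 ↦ (w)}


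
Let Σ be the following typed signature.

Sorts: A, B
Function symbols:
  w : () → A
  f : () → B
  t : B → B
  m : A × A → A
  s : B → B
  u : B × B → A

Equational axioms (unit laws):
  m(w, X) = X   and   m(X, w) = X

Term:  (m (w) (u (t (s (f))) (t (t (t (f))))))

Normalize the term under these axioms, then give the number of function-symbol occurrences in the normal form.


size = 8

1. (m (w) (u (t (s (f))) (t (t (t (f))))))  →  (u (t (s (f))) (t (t (t (f)))))
normal form: (u (t (s (f))) (t (t (t (f)))))


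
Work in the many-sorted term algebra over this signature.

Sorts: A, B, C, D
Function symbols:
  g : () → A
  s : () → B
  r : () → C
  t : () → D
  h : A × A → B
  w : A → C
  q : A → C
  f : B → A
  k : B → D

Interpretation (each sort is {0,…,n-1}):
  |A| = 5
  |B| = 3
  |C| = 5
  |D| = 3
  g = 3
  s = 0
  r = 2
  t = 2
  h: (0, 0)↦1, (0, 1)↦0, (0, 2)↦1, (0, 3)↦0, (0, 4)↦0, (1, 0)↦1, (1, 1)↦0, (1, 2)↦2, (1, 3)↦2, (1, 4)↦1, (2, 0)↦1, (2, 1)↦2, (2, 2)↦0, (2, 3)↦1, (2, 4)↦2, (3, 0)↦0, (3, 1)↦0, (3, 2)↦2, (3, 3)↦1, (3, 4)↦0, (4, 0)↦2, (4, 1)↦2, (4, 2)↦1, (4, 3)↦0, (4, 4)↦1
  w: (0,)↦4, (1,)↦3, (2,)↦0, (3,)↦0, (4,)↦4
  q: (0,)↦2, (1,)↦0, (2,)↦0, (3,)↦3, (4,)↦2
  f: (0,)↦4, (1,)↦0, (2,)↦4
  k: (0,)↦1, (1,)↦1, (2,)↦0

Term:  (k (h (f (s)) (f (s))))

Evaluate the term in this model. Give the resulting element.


  s = 0
  (f (s)) = f(0,) = 4
  s = 0
  (f (s)) = f(0,) = 4
  (h (f (s)) (f (s))) = h(4, 4) = 1
  (k (h (f (s)) (f (s)))) = k(1,) = 1

value = 1


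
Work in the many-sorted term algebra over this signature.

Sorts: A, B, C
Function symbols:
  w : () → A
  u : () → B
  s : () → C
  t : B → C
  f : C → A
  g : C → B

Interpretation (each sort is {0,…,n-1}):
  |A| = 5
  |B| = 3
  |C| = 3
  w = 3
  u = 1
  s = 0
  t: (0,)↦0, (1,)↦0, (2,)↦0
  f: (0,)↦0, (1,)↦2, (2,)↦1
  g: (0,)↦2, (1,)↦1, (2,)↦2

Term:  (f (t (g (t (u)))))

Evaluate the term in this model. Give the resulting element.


value = 0

  u = 1
  (t (u)) = t(1,) = 0
  (g (t (u))) = g(0,) = 2
  (t (g (t (u)))) = t(2,) = 0
  (f (t (g (t (u))))) = f(0,) = 0


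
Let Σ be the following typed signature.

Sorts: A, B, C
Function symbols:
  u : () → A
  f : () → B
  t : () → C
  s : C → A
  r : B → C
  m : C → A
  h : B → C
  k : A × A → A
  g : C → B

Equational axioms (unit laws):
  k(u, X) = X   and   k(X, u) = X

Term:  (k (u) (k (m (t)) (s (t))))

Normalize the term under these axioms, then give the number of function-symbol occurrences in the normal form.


size = 5

1. (k (u) (k (m (t)) (s (t))))  →  (k (m (t)) (s (t)))
normal form: (k (m (t)) (s (t)))


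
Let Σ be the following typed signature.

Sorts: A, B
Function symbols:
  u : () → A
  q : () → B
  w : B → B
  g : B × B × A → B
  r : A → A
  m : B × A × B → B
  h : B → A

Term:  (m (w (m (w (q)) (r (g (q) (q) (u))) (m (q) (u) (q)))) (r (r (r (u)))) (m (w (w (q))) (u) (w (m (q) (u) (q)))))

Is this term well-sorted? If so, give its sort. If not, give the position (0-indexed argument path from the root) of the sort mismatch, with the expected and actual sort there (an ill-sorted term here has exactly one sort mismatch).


        (q) : B
      (w (q)) : B
          (q) : B
          (q) : B
          (u) : A
        (g (q) (q) (u)) : B
      (r (g (q) (q) (u))) : ✗ arg 0 at [0, 0, 1, 0] has sort B, expected A
        (q) : B
        (u) : A
        (q) : B
      (m (q) (u) (q)) : B
        (u) : A
      (r (u)) : A
    (r (r (u))) : A
  (r (r (r (u)))) : A
        (q) : B
      (w (q)) : B
    (w (w (q))) : B
    (u) : A
        (q) : B
        (u) : A
        (q) : B
      (m (q) (u) (q)) : B
    (w (m (q) (u) (q))) : B
  (m (w (w (q))) (u) (w (m (q) (u) (q)))) : B

ill-sorted at position [0, 0, 1, 0]: expected A, got B


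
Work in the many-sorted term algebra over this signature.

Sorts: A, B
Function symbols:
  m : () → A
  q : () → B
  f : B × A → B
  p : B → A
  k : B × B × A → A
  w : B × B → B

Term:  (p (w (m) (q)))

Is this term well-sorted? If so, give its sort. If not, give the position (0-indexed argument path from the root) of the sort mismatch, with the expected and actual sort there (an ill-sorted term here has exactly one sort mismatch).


    (m) : A
    (q) : B
  (w (m) (q)) : ✗ arg 0 at [0, 0] has sort A, expected B

ill-sorted at position [0, 0]: expected B, got A


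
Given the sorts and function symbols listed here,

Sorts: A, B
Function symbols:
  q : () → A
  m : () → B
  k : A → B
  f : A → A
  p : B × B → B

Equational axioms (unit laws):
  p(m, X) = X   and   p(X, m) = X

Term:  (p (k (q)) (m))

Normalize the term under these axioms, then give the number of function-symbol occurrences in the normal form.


size = 2

1. (p (k (q)) (m))  →  (k (q))
normal form: (k (q))


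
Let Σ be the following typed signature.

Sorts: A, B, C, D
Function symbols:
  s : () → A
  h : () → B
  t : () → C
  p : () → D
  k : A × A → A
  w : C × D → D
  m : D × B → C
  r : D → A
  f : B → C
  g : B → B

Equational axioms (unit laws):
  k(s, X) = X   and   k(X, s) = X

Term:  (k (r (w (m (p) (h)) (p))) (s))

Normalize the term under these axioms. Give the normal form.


normal form = (r (w (m (p) (h)) (p)))

1. (k (r (w (m (p) (h)) (p))) (s))  →  (r (w (m (p) (h)) (p)))


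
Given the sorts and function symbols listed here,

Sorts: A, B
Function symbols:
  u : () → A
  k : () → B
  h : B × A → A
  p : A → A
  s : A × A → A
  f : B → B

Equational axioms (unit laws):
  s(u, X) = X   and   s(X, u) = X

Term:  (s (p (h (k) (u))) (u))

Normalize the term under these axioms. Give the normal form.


1. (s (p (h (k) (u))) (u))  →  (p (h (k) (u)))

normal form = (p (h (k) (u)))


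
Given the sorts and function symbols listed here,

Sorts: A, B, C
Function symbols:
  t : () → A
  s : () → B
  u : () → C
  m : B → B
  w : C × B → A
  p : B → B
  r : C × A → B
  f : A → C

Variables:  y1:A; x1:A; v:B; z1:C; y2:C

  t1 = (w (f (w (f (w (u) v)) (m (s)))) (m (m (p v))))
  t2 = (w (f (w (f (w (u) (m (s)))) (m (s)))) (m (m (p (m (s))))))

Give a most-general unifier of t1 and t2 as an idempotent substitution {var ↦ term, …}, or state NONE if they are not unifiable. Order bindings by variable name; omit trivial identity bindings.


{v ↦ (m (s))}


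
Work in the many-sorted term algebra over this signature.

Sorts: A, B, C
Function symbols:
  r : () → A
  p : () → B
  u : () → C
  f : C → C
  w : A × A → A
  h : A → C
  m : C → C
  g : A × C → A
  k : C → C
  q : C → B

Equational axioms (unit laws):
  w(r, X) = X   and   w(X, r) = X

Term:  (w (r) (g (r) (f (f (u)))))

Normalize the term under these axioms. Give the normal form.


normal form = (g (r) (f (f (u))))

1. (w (r) (g (r) (f (f (u)))))  →  (g (r) (f (f (u))))


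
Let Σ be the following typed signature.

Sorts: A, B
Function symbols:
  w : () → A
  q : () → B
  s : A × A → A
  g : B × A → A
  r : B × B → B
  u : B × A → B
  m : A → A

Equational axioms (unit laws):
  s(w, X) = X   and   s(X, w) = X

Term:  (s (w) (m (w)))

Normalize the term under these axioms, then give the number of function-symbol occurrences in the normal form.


1. (s (w) (m (w)))  →  (m (w))
normal form: (m (w))

size = 2


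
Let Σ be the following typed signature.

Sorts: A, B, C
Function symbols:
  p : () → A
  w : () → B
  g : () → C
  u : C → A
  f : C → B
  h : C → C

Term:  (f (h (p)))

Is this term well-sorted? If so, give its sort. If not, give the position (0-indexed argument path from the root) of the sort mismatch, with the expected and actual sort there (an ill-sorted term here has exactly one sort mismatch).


ill-sorted at position [0, 0]: expected C, got A

    (p) : A
  (h (p)) : ✗ arg 0 at [0, 0] has sort A, expected C
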